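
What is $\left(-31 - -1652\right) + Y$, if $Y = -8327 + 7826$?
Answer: $1120$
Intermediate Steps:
$Y = -501$
$\left(-31 - -1652\right) + Y = \left(-31 - -1652\right) - 501 = \left(-31 + 1652\right) - 501 = 1621 - 501 = 1120$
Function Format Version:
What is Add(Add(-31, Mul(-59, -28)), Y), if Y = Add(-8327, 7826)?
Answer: 1120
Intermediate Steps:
Y = -501
Add(Add(-31, Mul(-59, -28)), Y) = Add(Add(-31, Mul(-59, -28)), -501) = Add(Add(-31, 1652), -501) = Add(1621, -501) = 1120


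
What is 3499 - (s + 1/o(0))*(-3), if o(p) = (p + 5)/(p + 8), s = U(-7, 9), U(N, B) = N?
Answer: 17414/5 ≈ 3482.8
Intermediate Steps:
s = -7
o(p) = (5 + p)/(8 + p)
3499 - (s + 1/o(0))*(-3) = 3499 - (-7 + 1/((5 + 0)/(8 + 0)))*(-3) = 3499 - (-7 + 1/(5/8))*(-3) = 3499 - (-7 + 8/5)*(-3) = 3499 - (-27)*(-3)/5 = 3499 - 1*81/5 = 3499 - 81/5 = 17414/5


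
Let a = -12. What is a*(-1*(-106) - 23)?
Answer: -996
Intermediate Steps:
a*(-1*(-106) - 23) = -12*(-1*(-106) - 23) = -12*(106 - 23) = -12*83 = -996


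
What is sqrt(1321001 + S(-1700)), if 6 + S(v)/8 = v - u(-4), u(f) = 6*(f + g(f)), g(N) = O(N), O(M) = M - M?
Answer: sqrt(1307545) ≈ 1143.5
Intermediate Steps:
O(M) = 0
g(N) = 0
u(f) = 6*f (u(f) = 6*(f + 0) = 6*f)
S(v) = 144 + 8*v (S(v) = -48 + 8*(v - 6*(-4)) = -48 + 8*(v - 1*(-24)) = -48 + 8*(v + 24) = -48 + 8*(24 + v) = -48 + (192 + 8*v) = 144 + 8*v)
sqrt(1321001 + S(-1700)) = sqrt(1321001 + (144 + 8*(-1700))) = sqrt(1321001 + (144 - 13600)) = sqrt(1321001 - 13456) = sqrt(1307545)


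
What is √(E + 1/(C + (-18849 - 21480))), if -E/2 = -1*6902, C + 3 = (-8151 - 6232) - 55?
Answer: √41408588976830/54770 ≈ 117.49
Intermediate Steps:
C = -14441 (C = -3 + ((-8151 - 6232) - 55) = -3 + (-14383 - 55) = -3 - 14438 = -14441)
E = 13804 (E = -(-2)*6902 = -2*(-6902) = 13804)
√(E + 1/(C + (-18849 - 21480))) = √(13804 + 1/(-14441 + (-18849 - 21480))) = √(13804 + 1/(-14441 - 40329)) = √(13804 + 1/(-54770)) = √(13804 - 1/54770) = √(756045079/54770) = √41408588976830/54770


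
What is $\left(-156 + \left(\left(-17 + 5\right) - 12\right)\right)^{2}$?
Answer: $32400$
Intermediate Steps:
$\left(-156 + \left(\left(-17 + 5\right) - 12\right)\right)^{2} = \left(-156 - 24\right)^{2} = \left(-180\right)^{2} = 32400$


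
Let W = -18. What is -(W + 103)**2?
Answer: -7225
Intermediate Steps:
-(W + 103)**2 = -(-18 + 103)**2 = -1*85**2 = -1*7225 = -7225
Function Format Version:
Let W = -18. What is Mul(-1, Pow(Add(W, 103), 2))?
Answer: -7225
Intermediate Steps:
Mul(-1, Pow(Add(W, 103), 2)) = Mul(-1, Pow(Add(-18, 103), 2)) = Mul(-1, Pow(85, 2)) = Mul(-1, 7225) = -7225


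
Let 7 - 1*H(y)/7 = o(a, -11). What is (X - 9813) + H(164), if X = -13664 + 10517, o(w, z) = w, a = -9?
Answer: -12848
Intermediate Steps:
H(y) = 112 (H(y) = 49 - 7*(-9) = 49 + 63 = 112)
X = -3147
(X - 9813) + H(164) = (-3147 - 9813) + 112 = -12960 + 112 = -12848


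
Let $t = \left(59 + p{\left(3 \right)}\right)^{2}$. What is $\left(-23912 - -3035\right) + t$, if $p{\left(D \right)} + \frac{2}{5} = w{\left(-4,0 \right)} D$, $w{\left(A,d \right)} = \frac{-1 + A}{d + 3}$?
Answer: $- \frac{450101}{25} \approx -18004.0$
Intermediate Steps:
$w{\left(A,d \right)} = \frac{-1 + A}{3 + d}$
$p{\left(D \right)} = - \frac{2}{5} - \frac{5 D}{3}$ ($p{\left(D \right)} = - \frac{2}{5} + \frac{-1 - 4}{3 + 0} D = - \frac{2}{5} + \frac{1}{3} \left(-5\right) D = - \frac{2}{5} - \frac{5 D}{3}$)
$t = \frac{71824}{25}$ ($t = \left(59 - \frac{27}{5}\right)^{2} = \left(\frac{268}{5}\right)^{2} = \frac{71824}{25} \approx 2873.0$)
$\left(-23912 - -3035\right) + t = \left(-23912 - -3035\right) + \frac{71824}{25} = \left(-23912 + 3035\right) + \frac{71824}{25} = -20877 + \frac{71824}{25} = - \frac{450101}{25}$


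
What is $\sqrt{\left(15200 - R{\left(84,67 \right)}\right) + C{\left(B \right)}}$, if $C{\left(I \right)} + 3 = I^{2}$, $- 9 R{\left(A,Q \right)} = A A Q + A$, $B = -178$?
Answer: $\frac{\sqrt{894765}}{3} \approx 315.31$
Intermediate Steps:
$R{\left(A,Q \right)} = - \frac{A}{9} - \frac{Q A^{2}}{9}$ ($R{\left(A,Q \right)} = - \frac{A A Q + A}{9} = - \frac{A^{2} Q + A}{9} = - \frac{Q A^{2} + A}{9} = - \frac{A + Q A^{2}}{9} = - \frac{A}{9} - \frac{Q A^{2}}{9}$)
$C{\left(I \right)} = -3 + I^{2}$
$\sqrt{\left(15200 - R{\left(84,67 \right)}\right) + C{\left(B \right)}} = \sqrt{\left(15200 - \left(- \frac{1}{9}\right) 84 \left(1 + 84 \cdot 67\right)\right) - \left(3 - \left(-178\right)^{2}\right)} = \sqrt{\left(15200 - \left(- \frac{1}{9}\right) 84 \left(1 + 5628\right)\right) + \left(-3 + 31684\right)} = \sqrt{\left(15200 - \left(- \frac{1}{9}\right) 84 \cdot 5629\right) + 31681} = \sqrt{\left(15200 - - \frac{157612}{3}\right) + 31681} = \sqrt{\left(15200 + \frac{157612}{3}\right) + 31681} = \sqrt{\frac{203212}{3} + 31681} = \sqrt{\frac{298255}{3}} = \frac{\sqrt{894765}}{3}$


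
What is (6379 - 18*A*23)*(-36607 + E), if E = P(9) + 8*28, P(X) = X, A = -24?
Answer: -593441810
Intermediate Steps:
E = 233 (E = 9 + 8*28 = 9 + 224 = 233)
(6379 - 18*A*23)*(-36607 + E) = (6379 - 18*(-24)*23)*(-36607 + 233) = (6379 + 432*23)*(-36374) = (6379 + 9936)*(-36374) = 16315*(-36374) = -593441810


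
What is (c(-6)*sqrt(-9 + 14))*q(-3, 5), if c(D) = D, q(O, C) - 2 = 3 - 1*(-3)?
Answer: -48*sqrt(5) ≈ -107.33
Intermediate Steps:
q(O, C) = 8 (q(O, C) = 2 + (3 - 1*(-3)) = 2 + (3 + 3) = 2 + 6 = 8)
(c(-6)*sqrt(-9 + 14))*q(-3, 5) = -6*sqrt(-9 + 14)*8 = -6*sqrt(5)*8 = -48*sqrt(5)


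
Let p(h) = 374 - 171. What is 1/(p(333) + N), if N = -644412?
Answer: -1/644209 ≈ -1.5523e-6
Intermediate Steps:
p(h) = 203
1/(p(333) + N) = 1/(203 - 644412) = 1/(-644209) = -1/644209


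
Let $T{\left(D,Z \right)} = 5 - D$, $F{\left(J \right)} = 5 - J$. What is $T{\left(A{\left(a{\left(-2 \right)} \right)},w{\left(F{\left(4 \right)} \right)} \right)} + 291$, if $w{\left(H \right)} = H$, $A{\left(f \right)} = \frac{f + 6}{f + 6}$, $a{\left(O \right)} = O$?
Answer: $295$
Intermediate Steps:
$A{\left(f \right)} = 1$ ($A{\left(f \right)} = \frac{6 + f}{6 + f} = 1$)
$T{\left(A{\left(a{\left(-2 \right)} \right)},w{\left(F{\left(4 \right)} \right)} \right)} + 291 = \left(5 - 1\right) + 291 = 4 + 291 = 295$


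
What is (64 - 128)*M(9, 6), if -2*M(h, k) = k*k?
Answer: 1152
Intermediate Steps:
M(h, k) = -k²/2 (M(h, k) = -k*k/2 = -k²/2)
(64 - 128)*M(9, 6) = (64 - 128)*(-½*6²) = -(-32)*36 = -64*(-18) = 1152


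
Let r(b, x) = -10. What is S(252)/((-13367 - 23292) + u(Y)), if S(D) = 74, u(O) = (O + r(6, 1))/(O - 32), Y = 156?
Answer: -4588/2272785 ≈ -0.0020187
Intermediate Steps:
u(O) = (-10 + O)/(-32 + O) (u(O) = (O - 10)/(O - 32) = (-10 + O)/(-32 + O))
S(252)/((-13367 - 23292) + u(Y)) = 74/((-13367 - 23292) + (-10 + 156)/(-32 + 156)) = 74/(-36659 + 146/124) = 74/(-36659 + (1/124)*146) = 74/(-36659 + 73/62) = 74/(-2272785/62) = 74*(-62/2272785) = -4588/2272785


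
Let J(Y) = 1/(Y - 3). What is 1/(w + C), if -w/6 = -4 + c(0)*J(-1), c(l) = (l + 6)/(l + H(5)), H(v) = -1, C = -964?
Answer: -1/949 ≈ -0.0010537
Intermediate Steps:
J(Y) = 1/(-3 + Y)
c(l) = (6 + l)/(-1 + l) (c(l) = (l + 6)/(l - 1) = (6 + l)/(-1 + l))
w = 15 (w = -6*(-4 + ((6 + 0)/(-1 + 0))/(-3 - 1)) = -6*(-4 + (6/(-1))/(-4)) = -6*(-4 - 1*6*(-¼)) = -6*(-4 - 6*(-¼)) = -6*(-4 + 3/2) = -6*(-5/2) = 15)
1/(w + C) = 1/(15 - 964) = 1/(-949) = -1/949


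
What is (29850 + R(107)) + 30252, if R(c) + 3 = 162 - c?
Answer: 60154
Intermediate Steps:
R(c) = 159 - c (R(c) = -3 + (162 - c) = 159 - c)
(29850 + R(107)) + 30252 = (29850 + (159 - 1*107)) + 30252 = (29850 + (159 - 107)) + 30252 = (29850 + 52) + 30252 = 29902 + 30252 = 60154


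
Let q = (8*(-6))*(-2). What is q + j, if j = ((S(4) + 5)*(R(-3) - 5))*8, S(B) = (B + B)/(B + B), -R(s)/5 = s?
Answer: 576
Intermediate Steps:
R(s) = -5*s
S(B) = 1 (S(B) = (2*B)/((2*B)) = (2*B)*(1/(2*B)) = 1)
q = 96 (q = -48*(-2) = 96)
j = 480 (j = ((1 + 5)*(-5*(-3) - 5))*8 = (6*(15 - 5))*8 = (6*10)*8 = 60*8 = 480)
q + j = 96 + 480 = 576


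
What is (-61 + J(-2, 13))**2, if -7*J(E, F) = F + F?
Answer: 205209/49 ≈ 4187.9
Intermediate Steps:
J(E, F) = -2*F/7 (J(E, F) = -(F + F)/7 = -2*F/7)
(-61 + J(-2, 13))**2 = (-61 - 2/7*13)**2 = (-61 - 26/7)**2 = (-453/7)**2 = 205209/49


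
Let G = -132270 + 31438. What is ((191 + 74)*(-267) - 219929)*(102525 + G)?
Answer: -492128012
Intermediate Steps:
G = -100832
((191 + 74)*(-267) - 219929)*(102525 + G) = ((191 + 74)*(-267) - 219929)*(102525 - 100832) = (265*(-267) - 219929)*1693 = (-70755 - 219929)*1693 = -290684*1693 = -492128012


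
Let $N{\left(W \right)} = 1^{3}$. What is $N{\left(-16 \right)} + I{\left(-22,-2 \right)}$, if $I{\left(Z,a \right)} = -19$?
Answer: $-18$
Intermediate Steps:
$N{\left(W \right)} = 1$
$N{\left(-16 \right)} + I{\left(-22,-2 \right)} = 1 - 19 = -18$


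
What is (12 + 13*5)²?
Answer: 5929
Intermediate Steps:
(12 + 13*5)² = (12 + 65)² = 77² = 5929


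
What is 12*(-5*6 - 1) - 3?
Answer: -375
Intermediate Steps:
12*(-5*6 - 1) - 3 = 12*(-30 - 1) - 3 = 12*(-31) - 3 = -372 - 3 = -375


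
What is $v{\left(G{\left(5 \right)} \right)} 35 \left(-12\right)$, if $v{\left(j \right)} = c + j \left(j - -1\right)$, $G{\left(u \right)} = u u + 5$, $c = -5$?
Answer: $-388500$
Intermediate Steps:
$G{\left(u \right)} = 5 + u^{2}$ ($G{\left(u \right)} = u^{2} + 5 = 5 + u^{2}$)
$v{\left(j \right)} = -5 + j \left(1 + j\right)$ ($v{\left(j \right)} = -5 + j \left(j - -1\right) = -5 + j \left(j + 1\right) = -5 + j \left(1 + j\right)$)
$v{\left(G{\left(5 \right)} \right)} 35 \left(-12\right) = \left(-5 + \left(5 + 5^{2}\right) + \left(5 + 5^{2}\right)^{2}\right) 35 \left(-12\right) = \left(-5 + \left(5 + 25\right) + \left(5 + 25\right)^{2}\right) 35 \left(-12\right) = \left(-5 + 30 + 30^{2}\right) 35 \left(-12\right) = \left(-5 + 30 + 900\right) 35 \left(-12\right) = 925 \cdot 35 \left(-12\right) = 32375 \left(-12\right) = -388500$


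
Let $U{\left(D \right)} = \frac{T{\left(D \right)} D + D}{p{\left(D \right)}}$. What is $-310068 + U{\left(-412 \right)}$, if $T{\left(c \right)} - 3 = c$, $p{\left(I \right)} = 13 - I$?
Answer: $- \frac{7741812}{25} \approx -3.0967 \cdot 10^{5}$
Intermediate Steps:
$T{\left(c \right)} = 3 + c$
$U{\left(D \right)} = \frac{D + D \left(3 + D\right)}{13 - D}$ ($U{\left(D \right)} = \frac{\left(3 + D\right) D + D}{13 - D} = \frac{D \left(3 + D\right) + D}{13 - D} = \frac{D + D \left(3 + D\right)}{13 - D}$)
$-310068 + U{\left(-412 \right)} = -310068 - - \frac{412 \left(4 - 412\right)}{-13 - 412} = -310068 - \left(-412\right) \frac{1}{-425} \left(-408\right) = -310068 - \left(-412\right) \left(- \frac{1}{425}\right) \left(-408\right) = -310068 + \frac{9888}{25} = - \frac{7741812}{25}$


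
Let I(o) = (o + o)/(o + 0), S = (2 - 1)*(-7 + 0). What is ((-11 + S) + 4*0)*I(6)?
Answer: -36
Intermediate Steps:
S = -7 (S = 1*(-7) = -7)
I(o) = 2 (I(o) = (2*o)/o = 2)
((-11 + S) + 4*0)*I(6) = ((-11 - 7) + 4*0)*2 = (-18 + 0)*2 = -18*2 = -36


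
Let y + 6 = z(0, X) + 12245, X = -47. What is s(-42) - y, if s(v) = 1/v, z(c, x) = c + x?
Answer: -512065/42 ≈ -12192.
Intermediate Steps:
y = 12192 (y = -6 + ((0 - 47) + 12245) = -6 + (-47 + 12245) = -6 + 12198 = 12192)
s(-42) - y = 1/(-42) - 1*12192 = -1/42 - 12192 = -512065/42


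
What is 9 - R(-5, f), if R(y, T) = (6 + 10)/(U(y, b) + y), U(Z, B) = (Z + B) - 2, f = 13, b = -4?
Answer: 10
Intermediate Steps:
U(Z, B) = -2 + B + Z (U(Z, B) = (B + Z) - 2 = -2 + B + Z)
R(y, T) = 16/(-6 + 2*y) (R(y, T) = (6 + 10)/((-2 - 4 + y) + y) = 16/((-6 + y) + y) = 16/(-6 + 2*y))
9 - R(-5, f) = 9 - 8/(-3 - 5) = 9 - 8/(-8) = 9 - 8*(-1)/8 = 9 - 1*(-1) = 9 + 1 = 10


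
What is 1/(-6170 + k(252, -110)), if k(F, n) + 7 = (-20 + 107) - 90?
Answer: -1/6180 ≈ -0.00016181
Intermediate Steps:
k(F, n) = -10 (k(F, n) = -7 + ((-20 + 107) - 90) = -7 + (87 - 90) = -7 - 3 = -10)
1/(-6170 + k(252, -110)) = 1/(-6170 - 10) = 1/(-6180) = -1/6180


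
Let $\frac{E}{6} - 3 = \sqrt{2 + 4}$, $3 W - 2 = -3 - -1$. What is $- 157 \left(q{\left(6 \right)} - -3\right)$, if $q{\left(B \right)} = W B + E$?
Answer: $-3297 - 942 \sqrt{6} \approx -5604.4$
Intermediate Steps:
$W = 0$ ($W = \frac{2}{3} + \frac{-3 - -1}{3} = \frac{2}{3} + \frac{-3 + 1}{3} = \frac{2}{3} + \frac{1}{3} \left(-2\right) = \frac{2}{3} - \frac{2}{3} = 0$)
$E = 18 + 6 \sqrt{6}$ ($E = 18 + 6 \sqrt{2 + 4} = 18 + 6 \sqrt{6} \approx 32.697$)
$q{\left(B \right)} = 18 + 6 \sqrt{6}$ ($q{\left(B \right)} = 0 B + \left(18 + 6 \sqrt{6}\right) = 0 + \left(18 + 6 \sqrt{6}\right) = 18 + 6 \sqrt{6}$)
$- 157 \left(q{\left(6 \right)} - -3\right) = - 157 \left(\left(18 + 6 \sqrt{6}\right) - -3\right) = - 157 \left(\left(18 + 6 \sqrt{6}\right) + \left(-73 + 76\right)\right) = - 157 \left(\left(18 + 6 \sqrt{6}\right) + 3\right) = - 157 \left(21 + 6 \sqrt{6}\right) = -3297 - 942 \sqrt{6}$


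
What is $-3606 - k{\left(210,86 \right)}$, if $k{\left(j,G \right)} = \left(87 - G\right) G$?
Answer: $-3692$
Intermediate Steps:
$k{\left(j,G \right)} = G \left(87 - G\right)$
$-3606 - k{\left(210,86 \right)} = -3606 - 86 \left(87 - 86\right) = -3606 - 86 \cdot 1 = -3606 - 86 = -3692$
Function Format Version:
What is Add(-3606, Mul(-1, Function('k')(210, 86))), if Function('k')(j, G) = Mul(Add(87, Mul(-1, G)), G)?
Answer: -3692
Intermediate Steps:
Function('k')(j, G) = Mul(G, Add(87, Mul(-1, G)))
Add(-3606, Mul(-1, Function('k')(210, 86))) = Add(-3606, Mul(-1, Mul(86, Add(87, Mul(-1, 86))))) = Add(-3606, Mul(-1, Mul(86, Add(87, -86)))) = Add(-3606, Mul(-1, Mul(86, 1))) = Add(-3606, Mul(-1, 86)) = Add(-3606, -86) = -3692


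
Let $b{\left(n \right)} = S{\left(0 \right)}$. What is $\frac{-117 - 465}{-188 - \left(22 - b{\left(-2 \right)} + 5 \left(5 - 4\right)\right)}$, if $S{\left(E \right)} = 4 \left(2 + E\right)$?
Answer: $\frac{194}{69} \approx 2.8116$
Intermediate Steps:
$S{\left(E \right)} = 8 + 4 E$
$b{\left(n \right)} = 8$ ($b{\left(n \right)} = 8 + 4 \cdot 0 = 8 + 0 = 8$)
$\frac{-117 - 465}{-188 - \left(22 - b{\left(-2 \right)} + 5 \left(5 - 4\right)\right)} = \frac{-117 - 465}{-188 - \left(14 + 5 \left(5 - 4\right)\right)} = - \frac{582}{-188 - 19} = - \frac{582}{-207} = \left(-582\right) \left(- \frac{1}{207}\right) = \frac{194}{69}$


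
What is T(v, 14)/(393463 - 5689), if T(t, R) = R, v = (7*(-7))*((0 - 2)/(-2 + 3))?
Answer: 7/193887 ≈ 3.6103e-5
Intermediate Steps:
v = 98 (v = -(-98)/1 = -(-98) = -49*(-2) = 98)
T(v, 14)/(393463 - 5689) = 14/(393463 - 5689) = 14/387774 = 14*(1/387774) = 7/193887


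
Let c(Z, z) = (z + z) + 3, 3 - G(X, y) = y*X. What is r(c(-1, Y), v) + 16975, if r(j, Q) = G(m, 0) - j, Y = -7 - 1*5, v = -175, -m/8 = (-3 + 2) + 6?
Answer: 16999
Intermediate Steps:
m = -40 (m = -8*((-3 + 2) + 6) = -8*(-1 + 6) = -8*5 = -40)
G(X, y) = 3 - X*y (G(X, y) = 3 - y*X = 3 - X*y)
Y = -12 (Y = -7 - 5 = -12)
c(Z, z) = 3 + 2*z (c(Z, z) = 2*z + 3 = 3 + 2*z)
r(j, Q) = 3 - j (r(j, Q) = (3 - 1*(-40)*0) - j = (3 + 0) - j = 3 - j)
r(c(-1, Y), v) + 16975 = (3 - (3 + 2*(-12))) + 16975 = (3 - (3 - 24)) + 16975 = (3 - 1*(-21)) + 16975 = (3 + 21) + 16975 = 24 + 16975 = 16999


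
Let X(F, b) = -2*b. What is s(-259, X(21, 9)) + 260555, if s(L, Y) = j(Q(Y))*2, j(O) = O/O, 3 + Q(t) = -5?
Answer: 260557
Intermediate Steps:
Q(t) = -8 (Q(t) = -3 - 5 = -8)
j(O) = 1
s(L, Y) = 2 (s(L, Y) = 1*2 = 2)
s(-259, X(21, 9)) + 260555 = 2 + 260555 = 260557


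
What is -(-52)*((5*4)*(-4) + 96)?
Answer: 832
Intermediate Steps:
-(-52)*((5*4)*(-4) + 96) = -(-52)*(20*(-4) + 96) = -(-52)*(-80 + 96) = -(-52)*16 = -1*(-832) = 832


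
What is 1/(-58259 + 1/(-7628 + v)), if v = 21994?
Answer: -14366/836948793 ≈ -1.7165e-5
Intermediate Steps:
1/(-58259 + 1/(-7628 + v)) = 1/(-58259 + 1/(-7628 + 21994)) = 1/(-58259 + 1/14366) = 1/(-836948793/14366) = -14366/836948793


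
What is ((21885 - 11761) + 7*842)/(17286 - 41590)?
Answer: -8009/12152 ≈ -0.65907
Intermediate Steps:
((21885 - 11761) + 7*842)/(17286 - 41590) = (10124 + 5894)/(-24304) = 16018*(-1/24304) = -8009/12152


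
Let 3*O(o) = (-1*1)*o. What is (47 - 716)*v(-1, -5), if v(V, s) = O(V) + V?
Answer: 446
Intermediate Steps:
O(o) = -o/3 (O(o) = ((-1*1)*o)/3 = (-o)/3 = -o/3)
v(V, s) = 2*V/3 (v(V, s) = -V/3 + V = 2*V/3)
(47 - 716)*v(-1, -5) = (47 - 716)*((⅔)*(-1)) = -669*(-⅔) = 446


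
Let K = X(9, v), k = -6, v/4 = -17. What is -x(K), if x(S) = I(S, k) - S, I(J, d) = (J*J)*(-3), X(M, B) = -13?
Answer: 494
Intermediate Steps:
v = -68 (v = 4*(-17) = -68)
K = -13
I(J, d) = -3*J² (I(J, d) = J²*(-3) = -3*J²)
x(S) = -S - 3*S² (x(S) = -3*S² - S = -S - 3*S²)
-x(K) = -(-13)*(-1 - 3*(-13)) = -(-13)*(-1 + 39) = -(-13)*38 = -1*(-494) = 494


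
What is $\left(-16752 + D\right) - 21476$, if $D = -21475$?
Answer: $-59703$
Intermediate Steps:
$\left(-16752 + D\right) - 21476 = \left(-16752 - 21475\right) - 21476 = -38227 - 21476 = -59703$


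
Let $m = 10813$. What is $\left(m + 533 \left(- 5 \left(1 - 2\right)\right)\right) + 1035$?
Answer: $14513$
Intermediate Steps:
$\left(m + 533 \left(- 5 \left(1 - 2\right)\right)\right) + 1035 = \left(10813 + 533 \left(- 5 \left(1 - 2\right)\right)\right) + 1035 = \left(10813 + 533 \left(\left(-5\right) \left(-1\right)\right)\right) + 1035 = \left(10813 + 533 \cdot 5\right) + 1035 = \left(10813 + 2665\right) + 1035 = 13478 + 1035 = 14513$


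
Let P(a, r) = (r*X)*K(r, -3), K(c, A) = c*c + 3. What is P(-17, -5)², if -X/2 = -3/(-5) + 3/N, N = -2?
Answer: 63504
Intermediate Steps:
K(c, A) = 3 + c² (K(c, A) = c² + 3 = 3 + c²)
X = 9/5 (X = -2*(-3/(-5) + 3/(-2)) = -2*(-3*(-⅕) + 3*(-½)) = -2*(⅗ - 3/2) = -2*(-9/10) = 9/5 ≈ 1.8000)
P(a, r) = 9*r*(3 + r²)/5 (P(a, r) = (r*(9/5))*(3 + r²) = (9*r/5)*(3 + r²) = 9*r*(3 + r²)/5)
P(-17, -5)² = ((9/5)*(-5)*(3 + (-5)²))² = ((9/5)*(-5)*(3 + 25))² = ((9/5)*(-5)*28)² = (-252)² = 63504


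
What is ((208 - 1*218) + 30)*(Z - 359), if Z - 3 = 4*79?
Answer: -800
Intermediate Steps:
Z = 319 (Z = 3 + 4*79 = 3 + 316 = 319)
((208 - 1*218) + 30)*(Z - 359) = ((208 - 1*218) + 30)*(319 - 359) = ((208 - 218) + 30)*(-40) = (-10 + 30)*(-40) = 20*(-40) = -800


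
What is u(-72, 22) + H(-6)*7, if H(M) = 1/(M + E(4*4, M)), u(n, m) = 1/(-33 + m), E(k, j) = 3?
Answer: -80/33 ≈ -2.4242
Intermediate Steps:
H(M) = 1/(3 + M) (H(M) = 1/(M + 3) = 1/(3 + M))
u(-72, 22) + H(-6)*7 = 1/(-33 + 22) + 7/(3 - 6) = 1/(-11) + 7/(-3) = -1/11 - ⅓*7 = -1/11 - 7/3 = -80/33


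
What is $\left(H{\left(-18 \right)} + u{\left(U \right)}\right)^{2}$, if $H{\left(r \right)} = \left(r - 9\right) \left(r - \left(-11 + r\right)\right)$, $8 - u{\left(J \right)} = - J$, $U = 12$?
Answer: $76729$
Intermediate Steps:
$u{\left(J \right)} = 8 + J$ ($u{\left(J \right)} = 8 - - J = 8 + J$)
$H{\left(r \right)} = -99 + 11 r$ ($H{\left(r \right)} = \left(-9 + r\right) 11 = -99 + 11 r$)
$\left(H{\left(-18 \right)} + u{\left(U \right)}\right)^{2} = \left(\left(-99 + 11 \left(-18\right)\right) + \left(8 + 12\right)\right)^{2} = \left(\left(-99 - 198\right) + 20\right)^{2} = \left(-297 + 20\right)^{2} = \left(-277\right)^{2} = 76729$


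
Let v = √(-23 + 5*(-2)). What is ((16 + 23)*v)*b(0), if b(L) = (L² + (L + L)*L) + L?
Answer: 0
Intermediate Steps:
v = I*√33 (v = √(-23 - 10) = √(-33) = I*√33 ≈ 5.7446*I)
b(L) = L + 3*L² (b(L) = (L² + (2*L)*L) + L = (L² + 2*L²) + L = 3*L² + L = L + 3*L²)
((16 + 23)*v)*b(0) = ((16 + 23)*(I*√33))*(0*(1 + 3*0)) = (39*(I*√33))*(0*(1 + 0)) = (39*I*√33)*(0*1) = (39*I*√33)*0 = 0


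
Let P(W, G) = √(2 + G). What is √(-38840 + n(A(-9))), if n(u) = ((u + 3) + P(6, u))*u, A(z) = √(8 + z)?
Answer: √(-38840 + I*(3 + I + √(2 + I))) ≈ 0.011 + 197.08*I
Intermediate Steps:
n(u) = u*(3 + u + √(2 + u)) (n(u) = ((u + 3) + √(2 + u))*u = ((3 + u) + √(2 + u))*u = (3 + u + √(2 + u))*u = u*(3 + u + √(2 + u)))
√(-38840 + n(A(-9))) = √(-38840 + √(8 - 9)*(3 + √(8 - 9) + √(2 + √(8 - 9)))) = √(-38840 + √(-1)*(3 + √(-1) + √(2 + √(-1)))) = √(-38840 + I*(3 + I + √(2 + I)))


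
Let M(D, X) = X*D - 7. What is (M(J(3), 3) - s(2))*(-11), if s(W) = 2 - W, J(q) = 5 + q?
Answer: -187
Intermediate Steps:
M(D, X) = -7 + D*X (M(D, X) = D*X - 7 = -7 + D*X)
(M(J(3), 3) - s(2))*(-11) = ((-7 + (5 + 3)*3) - (2 - 1*2))*(-11) = ((-7 + 8*3) - (2 - 2))*(-11) = ((-7 + 24) - 1*0)*(-11) = (17 + 0)*(-11) = 17*(-11) = -187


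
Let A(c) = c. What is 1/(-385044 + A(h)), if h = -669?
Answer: -1/385713 ≈ -2.5926e-6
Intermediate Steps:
1/(-385044 + A(h)) = 1/(-385044 - 669) = 1/(-385713) = -1/385713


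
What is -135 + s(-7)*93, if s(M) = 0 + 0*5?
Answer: -135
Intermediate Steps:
s(M) = 0 (s(M) = 0 + 0 = 0)
-135 + s(-7)*93 = -135 + 0*93 = -135 + 0 = -135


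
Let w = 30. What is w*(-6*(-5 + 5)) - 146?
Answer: -146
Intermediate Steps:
w*(-6*(-5 + 5)) - 146 = 30*(-6*(-5 + 5)) - 146 = 30*(-6*0) - 146 = 30*0 - 146 = 0 - 146 = -146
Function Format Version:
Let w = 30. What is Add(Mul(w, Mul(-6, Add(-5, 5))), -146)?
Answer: -146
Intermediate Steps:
Add(Mul(w, Mul(-6, Add(-5, 5))), -146) = Add(Mul(30, Mul(-6, Add(-5, 5))), -146) = Add(Mul(30, Mul(-6, 0)), -146) = Add(Mul(30, 0), -146) = Add(0, -146) = -146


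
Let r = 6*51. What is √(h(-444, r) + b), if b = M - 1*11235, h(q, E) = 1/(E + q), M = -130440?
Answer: I*√2698058838/138 ≈ 376.4*I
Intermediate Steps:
r = 306
b = -141675 (b = -130440 - 1*11235 = -130440 - 11235 = -141675)
√(h(-444, r) + b) = √(1/(306 - 444) - 141675) = √(1/(-138) - 141675) = √(-1/138 - 141675) = √(-19551151/138) = I*√2698058838/138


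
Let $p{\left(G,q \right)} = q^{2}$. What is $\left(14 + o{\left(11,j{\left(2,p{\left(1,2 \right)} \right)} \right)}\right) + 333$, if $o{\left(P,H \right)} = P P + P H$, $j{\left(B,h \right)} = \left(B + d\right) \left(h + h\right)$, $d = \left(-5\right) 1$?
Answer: $204$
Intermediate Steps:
$d = -5$
$j{\left(B,h \right)} = 2 h \left(-5 + B\right)$ ($j{\left(B,h \right)} = \left(B - 5\right) \left(h + h\right) = \left(-5 + B\right) 2 h = 2 h \left(-5 + B\right)$)
$o{\left(P,H \right)} = P^{2} + H P$
$\left(14 + o{\left(11,j{\left(2,p{\left(1,2 \right)} \right)} \right)}\right) + 333 = \left(14 + 11 \left(2 \cdot 2^{2} \left(-5 + 2\right) + 11\right)\right) + 333 = \left(14 + 11 \left(2 \cdot 4 \left(-3\right) + 11\right)\right) + 333 = \left(14 + 11 \left(-24 + 11\right)\right) + 333 = \left(14 + 11 \left(-13\right)\right) + 333 = \left(14 - 143\right) + 333 = -129 + 333 = 204$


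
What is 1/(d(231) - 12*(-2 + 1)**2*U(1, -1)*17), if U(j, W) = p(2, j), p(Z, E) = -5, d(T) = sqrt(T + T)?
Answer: 170/173323 - sqrt(462)/1039938 ≈ 0.00096016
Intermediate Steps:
d(T) = sqrt(2)*sqrt(T) (d(T) = sqrt(2*T) = sqrt(2)*sqrt(T))
U(j, W) = -5
1/(d(231) - 12*(-2 + 1)**2*U(1, -1)*17) = 1/(sqrt(2)*sqrt(231) - 12*(-2 + 1)**2*(-5)*17) = 1/(sqrt(462) - 12*(-1)**2*(-5)*17) = 1/(sqrt(462) - 12*1*(-5)*17) = 1/(sqrt(462) - (-60)*17) = 1/(sqrt(462) - 12*(-85)) = 1/(sqrt(462) + 1020) = 1/(1020 + sqrt(462))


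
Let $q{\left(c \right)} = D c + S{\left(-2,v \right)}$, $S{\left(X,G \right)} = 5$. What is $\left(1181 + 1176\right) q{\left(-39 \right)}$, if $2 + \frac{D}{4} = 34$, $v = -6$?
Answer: $-11754359$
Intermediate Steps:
$D = 128$ ($D = -8 + 4 \cdot 34 = -8 + 136 = 128$)
$q{\left(c \right)} = 5 + 128 c$ ($q{\left(c \right)} = 128 c + 5 = 5 + 128 c$)
$\left(1181 + 1176\right) q{\left(-39 \right)} = \left(1181 + 1176\right) \left(5 + 128 \left(-39\right)\right) = 2357 \left(5 - 4992\right) = 2357 \left(-4987\right) = -11754359$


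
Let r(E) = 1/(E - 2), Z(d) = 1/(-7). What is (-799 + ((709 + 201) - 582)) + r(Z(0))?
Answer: -7072/15 ≈ -471.47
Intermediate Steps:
Z(d) = -⅐
r(E) = 1/(-2 + E)
(-799 + ((709 + 201) - 582)) + r(Z(0)) = (-799 + ((709 + 201) - 582)) + 1/(-2 - ⅐) = (-799 + (910 - 582)) + 1/(-15/7) = (-799 + 328) - 7/15 = -471 - 7/15 = -7072/15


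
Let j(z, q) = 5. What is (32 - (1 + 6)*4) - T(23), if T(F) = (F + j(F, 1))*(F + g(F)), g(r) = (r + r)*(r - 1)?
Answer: -28976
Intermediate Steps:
g(r) = 2*r*(-1 + r) (g(r) = (2*r)*(-1 + r) = 2*r*(-1 + r))
T(F) = (5 + F)*(F + 2*F*(-1 + F)) (T(F) = (F + 5)*(F + 2*F*(-1 + F)) = (5 + F)*(F + 2*F*(-1 + F)))
(32 - (1 + 6)*4) - T(23) = (32 - (1 + 6)*4) - 23*(-5 + 2*23² + 9*23) = (32 - 7*4) - 23*(-5 + 2*529 + 207) = (32 - 1*28) - 23*(-5 + 1058 + 207) = (32 - 28) - 23*1260 = 4 - 1*28980 = 4 - 28980 = -28976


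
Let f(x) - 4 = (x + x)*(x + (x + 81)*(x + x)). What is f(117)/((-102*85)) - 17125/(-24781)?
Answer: -26919794992/21485127 ≈ -1252.9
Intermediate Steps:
f(x) = 4 + 2*x*(x + 2*x*(81 + x)) (f(x) = 4 + (x + x)*(x + (x + 81)*(x + x)) = 4 + (2*x)*(x + (81 + x)*(2*x)) = 4 + (2*x)*(x + 2*x*(81 + x)) = 4 + 2*x*(x + 2*x*(81 + x)))
f(117)/((-102*85)) - 17125/(-24781) = (4 + 4*117³ + 326*117²)/((-102*85)) - 17125/(-24781) = (4 + 4*1601613 + 326*13689)/(-8670) - 17125*(-1/24781) = (4 + 6406452 + 4462614)*(-1/8670) + 17125/24781 = 10869070*(-1/8670) + 17125/24781 = -1086907/867 + 17125/24781 = -26919794992/21485127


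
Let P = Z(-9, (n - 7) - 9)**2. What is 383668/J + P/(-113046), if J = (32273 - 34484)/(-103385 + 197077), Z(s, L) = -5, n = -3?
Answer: -451513539956339/27771634 ≈ -1.6258e+7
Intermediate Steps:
P = 25 (P = (-5)**2 = 25)
J = -2211/93692 ≈ -0.023599
383668/J + P/(-113046) = 383668/(-2211/93692) + 25/(-113046) = 383668*(-93692/2211) + 25*(-1/113046) = -35946622256/2211 - 25/113046 = -451513539956339/27771634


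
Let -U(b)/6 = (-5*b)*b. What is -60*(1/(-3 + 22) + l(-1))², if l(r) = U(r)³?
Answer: -15790201560060/361 ≈ -4.3740e+10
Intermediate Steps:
U(b) = 30*b² (U(b) = -6*(-5*b)*b = -(-30)*b² = 30*b²)
l(r) = 27000*r⁶ (l(r) = (30*r²)³ = 27000*r⁶)
-60*(1/(-3 + 22) + l(-1))² = -60*(1/(-3 + 22) + 27000*(-1)⁶)² = -60*(1/19 + 27000*1)² = -60*(1/19 + 27000)² = -60*(513001/19)² = -60*263170026001/361 = -15790201560060/361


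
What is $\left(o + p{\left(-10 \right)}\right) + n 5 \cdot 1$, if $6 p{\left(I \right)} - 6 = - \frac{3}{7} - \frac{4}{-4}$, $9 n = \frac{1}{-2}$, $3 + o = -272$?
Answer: $- \frac{34547}{126} \approx -274.18$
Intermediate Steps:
$o = -275$ ($o = -3 - 272 = -275$)
$n = - \frac{1}{18}$ ($n = \frac{1}{9 \left(-2\right)} = \frac{1}{9} \left(- \frac{1}{2}\right) = - \frac{1}{18} \approx -0.055556$)
$p{\left(I \right)} = \frac{23}{21}$ ($p{\left(I \right)} = 1 + \frac{- \frac{3}{7} - \frac{4}{-4}}{6} = 1 + \frac{\left(-3\right) \frac{1}{7} - -1}{6} = 1 + \frac{- \frac{3}{7} + 1}{6} = 1 + \frac{1}{6} \cdot \frac{4}{7} = 1 + \frac{2}{21} = \frac{23}{21}$)
$\left(o + p{\left(-10 \right)}\right) + n 5 \cdot 1 = \left(-275 + \frac{23}{21}\right) - \frac{5 \cdot 1}{18} = - \frac{5752}{21} - \frac{5}{18} = - \frac{34547}{126}$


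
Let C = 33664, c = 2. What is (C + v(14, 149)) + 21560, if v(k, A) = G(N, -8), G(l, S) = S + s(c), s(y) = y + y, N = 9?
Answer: 55220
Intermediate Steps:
s(y) = 2*y
G(l, S) = 4 + S (G(l, S) = S + 2*2 = S + 4 = 4 + S)
v(k, A) = -4 (v(k, A) = 4 - 8 = -4)
(C + v(14, 149)) + 21560 = (33664 - 4) + 21560 = 33660 + 21560 = 55220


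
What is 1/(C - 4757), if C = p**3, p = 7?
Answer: -1/4414 ≈ -0.00022655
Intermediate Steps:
C = 343 (C = 7**3 = 343)
1/(C - 4757) = 1/(343 - 4757) = 1/(-4414) = -1/4414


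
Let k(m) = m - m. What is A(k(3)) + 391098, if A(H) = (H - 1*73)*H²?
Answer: 391098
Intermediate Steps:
k(m) = 0
A(H) = H²*(-73 + H) (A(H) = (H - 73)*H² = (-73 + H)*H² = H²*(-73 + H))
A(k(3)) + 391098 = 0²*(-73 + 0) + 391098 = 0*(-73) + 391098 = 0 + 391098 = 391098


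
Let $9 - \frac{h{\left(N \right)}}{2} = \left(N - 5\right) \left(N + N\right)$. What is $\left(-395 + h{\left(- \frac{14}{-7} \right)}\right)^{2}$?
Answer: $124609$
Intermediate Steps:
$h{\left(N \right)} = 18 - 4 N \left(-5 + N\right)$ ($h{\left(N \right)} = 18 - 2 \left(N - 5\right) \left(N + N\right) = 18 - 2 \left(-5 + N\right) 2 N = 18 - 2 \cdot 2 N \left(-5 + N\right) = 18 - 4 N \left(-5 + N\right)$)
$\left(-395 + h{\left(- \frac{14}{-7} \right)}\right)^{2} = \left(-395 + \left(18 - 4 \left(- \frac{14}{-7}\right)^{2} + 20 \left(- \frac{14}{-7}\right)\right)\right)^{2} = \left(-395 + \left(18 - 4 \left(\left(-14\right) \left(- \frac{1}{7}\right)\right)^{2} + 20 \left(\left(-14\right) \left(- \frac{1}{7}\right)\right)\right)\right)^{2} = \left(-395 + \left(18 - 4 \cdot 2^{2} + 20 \cdot 2\right)\right)^{2} = \left(-395 + \left(18 - 16 + 40\right)\right)^{2} = \left(-395 + 42\right)^{2} = \left(-353\right)^{2} = 124609$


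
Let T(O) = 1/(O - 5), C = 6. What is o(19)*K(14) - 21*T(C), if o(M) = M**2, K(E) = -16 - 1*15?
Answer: -11212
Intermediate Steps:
K(E) = -31 (K(E) = -16 - 15 = -31)
T(O) = 1/(-5 + O)
o(19)*K(14) - 21*T(C) = 19**2*(-31) - 21/(-5 + 6) = 361*(-31) - 21/1 = -11191 - 21*1 = -11191 - 21 = -11212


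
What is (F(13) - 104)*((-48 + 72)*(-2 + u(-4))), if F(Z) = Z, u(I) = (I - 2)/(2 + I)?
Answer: -2184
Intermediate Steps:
u(I) = (-2 + I)/(2 + I)
(F(13) - 104)*((-48 + 72)*(-2 + u(-4))) = (13 - 104)*((-48 + 72)*(-2 + (-2 - 4)/(2 - 4))) = -2184*(-2 - 6/(-2)) = -2184*(-2 - ½*(-6)) = -2184*(-2 + 3) = -2184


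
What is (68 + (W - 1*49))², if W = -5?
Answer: 196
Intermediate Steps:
(68 + (W - 1*49))² = (68 + (-5 - 1*49))² = (68 + (-5 - 49))² = (68 - 54)² = 14² = 196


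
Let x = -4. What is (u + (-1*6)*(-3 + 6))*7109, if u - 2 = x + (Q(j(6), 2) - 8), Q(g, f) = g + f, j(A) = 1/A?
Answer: -1101895/6 ≈ -1.8365e+5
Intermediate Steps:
j(A) = 1/A
Q(g, f) = f + g
u = -47/6 (u = 2 + (-4 + ((2 + 1/6) - 8)) = 2 + (-4 + ((2 + ⅙) - 8)) = 2 + (-4 + (13/6 - 8)) = 2 + (-4 - 35/6) = 2 - 59/6 = -47/6 ≈ -7.8333)
(u + (-1*6)*(-3 + 6))*7109 = (-47/6 + (-1*6)*(-3 + 6))*7109 = (-47/6 - 6*3)*7109 = (-47/6 - 18)*7109 = -155/6*7109 = -1101895/6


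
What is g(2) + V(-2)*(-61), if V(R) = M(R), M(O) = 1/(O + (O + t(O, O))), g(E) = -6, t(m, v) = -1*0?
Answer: 37/4 ≈ 9.2500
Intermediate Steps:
t(m, v) = 0
M(O) = 1/(2*O) (M(O) = 1/(O + (O + 0)) = 1/(O + O) = 1/(2*O))
V(R) = 1/(2*R)
g(2) + V(-2)*(-61) = -6 + ((½)/(-2))*(-61) = -6 + ((½)*(-½))*(-61) = -6 - ¼*(-61) = -6 + 61/4 = 37/4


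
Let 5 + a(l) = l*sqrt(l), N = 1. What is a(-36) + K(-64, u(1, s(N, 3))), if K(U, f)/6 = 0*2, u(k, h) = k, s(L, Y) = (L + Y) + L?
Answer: -5 - 216*I ≈ -5.0 - 216.0*I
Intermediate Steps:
s(L, Y) = Y + 2*L
K(U, f) = 0 (K(U, f) = 6*(0*2) = 6*0 = 0)
a(l) = -5 + l**(3/2) (a(l) = -5 + l*sqrt(l) = -5 + l**(3/2))
a(-36) + K(-64, u(1, s(N, 3))) = (-5 + (-36)**(3/2)) + 0 = (-5 - 216*I) + 0 = -5 - 216*I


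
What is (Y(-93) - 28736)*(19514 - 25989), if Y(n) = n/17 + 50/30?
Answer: 9490601750/51 ≈ 1.8609e+8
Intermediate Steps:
Y(n) = 5/3 + n/17 (Y(n) = n*(1/17) + 50*(1/30) = n/17 + 5/3 = 5/3 + n/17)
(Y(-93) - 28736)*(19514 - 25989) = ((5/3 + (1/17)*(-93)) - 28736)*(19514 - 25989) = ((5/3 - 93/17) - 28736)*(-6475) = (-194/51 - 28736)*(-6475) = -1465730/51*(-6475) = 9490601750/51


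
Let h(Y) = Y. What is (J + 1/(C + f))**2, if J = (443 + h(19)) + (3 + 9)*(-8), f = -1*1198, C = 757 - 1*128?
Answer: 43369312009/323761 ≈ 1.3395e+5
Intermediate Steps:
C = 629 (C = 757 - 128 = 629)
f = -1198
J = 366 (J = (443 + 19) + (3 + 9)*(-8) = 462 + 12*(-8) = 462 - 96 = 366)
(J + 1/(C + f))**2 = (366 + 1/(629 - 1198))**2 = (366 + 1/(-569))**2 = (366 - 1/569)**2 = (208253/569)**2 = 43369312009/323761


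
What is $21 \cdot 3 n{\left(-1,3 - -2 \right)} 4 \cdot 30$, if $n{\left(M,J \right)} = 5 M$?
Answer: $-37800$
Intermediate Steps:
$21 \cdot 3 n{\left(-1,3 - -2 \right)} 4 \cdot 30 = 21 \cdot 3 \cdot 5 \left(-1\right) 4 \cdot 30 = 21 \cdot 3 \left(-5\right) 4 \cdot 30 = 21 \left(\left(-15\right) 4\right) 30 = 21 \left(-60\right) 30 = \left(-1260\right) 30 = -37800$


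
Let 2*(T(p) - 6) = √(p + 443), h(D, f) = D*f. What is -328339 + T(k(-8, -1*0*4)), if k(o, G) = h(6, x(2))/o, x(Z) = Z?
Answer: -328333 + √1766/4 ≈ -3.2832e+5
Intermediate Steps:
k(o, G) = 12/o (k(o, G) = (6*2)/o = 12/o)
T(p) = 6 + √(443 + p)/2 (T(p) = 6 + √(p + 443)/2 = 6 + √(443 + p)/2)
-328339 + T(k(-8, -1*0*4)) = -328339 + (6 + √(443 + 12/(-8))/2) = -328339 + (6 + √(443 + 12*(-⅛))/2) = -328339 + (6 + √(443 - 3/2)/2) = -328339 + (6 + √(883/2)/2) = -328339 + (6 + (√1766/2)/2) = -328339 + (6 + √1766/4) = -328333 + √1766/4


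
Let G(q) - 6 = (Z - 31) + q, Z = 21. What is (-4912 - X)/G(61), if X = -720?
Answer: -4192/57 ≈ -73.544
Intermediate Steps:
G(q) = -4 + q (G(q) = 6 + ((21 - 31) + q) = 6 + (-10 + q) = -4 + q)
(-4912 - X)/G(61) = (-4912 - 1*(-720))/(-4 + 61) = (-4912 + 720)/57 = -4192*1/57 = -4192/57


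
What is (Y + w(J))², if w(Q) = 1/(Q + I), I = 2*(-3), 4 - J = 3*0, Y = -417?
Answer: 697225/4 ≈ 1.7431e+5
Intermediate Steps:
J = 4 (J = 4 - 3*0 = 4 - 1*0 = 4 + 0 = 4)
I = -6
w(Q) = 1/(-6 + Q) (w(Q) = 1/(Q - 6) = 1/(-6 + Q))
(Y + w(J))² = (-417 + 1/(-6 + 4))² = (-417 + 1/(-2))² = (-417 - ½)² = (-835/2)² = 697225/4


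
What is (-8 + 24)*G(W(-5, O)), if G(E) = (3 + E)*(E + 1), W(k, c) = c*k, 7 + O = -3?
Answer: 43248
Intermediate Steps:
O = -10 (O = -7 - 3 = -10)
G(E) = (1 + E)*(3 + E) (G(E) = (3 + E)*(1 + E) = (1 + E)*(3 + E))
(-8 + 24)*G(W(-5, O)) = (-8 + 24)*(3 + (-10*(-5))² + 4*(-10*(-5))) = 16*(3 + 50² + 4*50) = 16*(3 + 2500 + 200) = 16*2703 = 43248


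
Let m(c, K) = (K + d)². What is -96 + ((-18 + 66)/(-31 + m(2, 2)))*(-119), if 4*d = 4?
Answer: 1800/11 ≈ 163.64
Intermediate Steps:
d = 1 (d = (¼)*4 = 1)
m(c, K) = (1 + K)² (m(c, K) = (K + 1)² = (1 + K)²)
-96 + ((-18 + 66)/(-31 + m(2, 2)))*(-119) = -96 + ((-18 + 66)/(-31 + (1 + 2)²))*(-119) = -96 + (48/(-31 + 3²))*(-119) = -96 + (48/(-31 + 9))*(-119) = -96 + (48/(-22))*(-119) = -96 + (48*(-1/22))*(-119) = -96 - 24/11*(-119) = -96 + 2856/11 = 1800/11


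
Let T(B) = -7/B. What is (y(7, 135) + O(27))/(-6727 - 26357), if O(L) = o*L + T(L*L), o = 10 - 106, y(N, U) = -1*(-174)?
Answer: 1762729/24118236 ≈ 0.073087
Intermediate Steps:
y(N, U) = 174
o = -96
O(L) = -96*L - 7/L²
(y(7, 135) + O(27))/(-6727 - 26357) = (174 + (-96*27 - 7/27²))/(-6727 - 26357) = (174 + (-2592 - 7*1/729))/(-33084) = (174 + (-2592 - 7/729))*(-1/33084) = (174 - 1889575/729)*(-1/33084) = -1762729/729*(-1/33084) = 1762729/24118236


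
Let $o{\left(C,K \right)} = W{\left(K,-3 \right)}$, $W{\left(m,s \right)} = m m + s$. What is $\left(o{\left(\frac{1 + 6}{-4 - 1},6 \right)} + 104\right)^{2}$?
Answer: $18769$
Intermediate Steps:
$W{\left(m,s \right)} = s + m^{2}$ ($W{\left(m,s \right)} = m^{2} + s = s + m^{2}$)
$o{\left(C,K \right)} = -3 + K^{2}$
$\left(o{\left(\frac{1 + 6}{-4 - 1},6 \right)} + 104\right)^{2} = \left(\left(-3 + 6^{2}\right) + 104\right)^{2} = \left(\left(-3 + 36\right) + 104\right)^{2} = \left(33 + 104\right)^{2} = 137^{2} = 18769$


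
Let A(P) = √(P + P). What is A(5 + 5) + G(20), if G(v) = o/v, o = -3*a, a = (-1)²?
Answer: -3/20 + 2*√5 ≈ 4.3221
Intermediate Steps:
a = 1
A(P) = √2*√P (A(P) = √(2*P) = √2*√P)
o = -3 (o = -3*1 = -3)
G(v) = -3/v
A(5 + 5) + G(20) = √2*√(5 + 5) - 3/20 = √2*√10 - 3*1/20 = 2*√5 - 3/20 = -3/20 + 2*√5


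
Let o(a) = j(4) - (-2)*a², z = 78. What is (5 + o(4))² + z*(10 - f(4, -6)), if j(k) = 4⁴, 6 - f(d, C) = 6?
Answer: 86629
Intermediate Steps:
f(d, C) = 0 (f(d, C) = 6 - 1*6 = 6 - 6 = 0)
j(k) = 256
o(a) = 256 + 2*a² (o(a) = 256 - (-2)*a² = 256 + 2*a²)
(5 + o(4))² + z*(10 - f(4, -6)) = (5 + (256 + 2*4²))² + 78*(10 - 1*0) = (5 + (256 + 2*16))² + 78*(10 + 0) = (5 + (256 + 32))² + 78*10 = (5 + 288)² + 780 = 293² + 780 = 85849 + 780 = 86629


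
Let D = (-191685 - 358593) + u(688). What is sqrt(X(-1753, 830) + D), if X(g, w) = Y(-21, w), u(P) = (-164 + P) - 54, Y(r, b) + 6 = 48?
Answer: I*sqrt(549766) ≈ 741.46*I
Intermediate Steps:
Y(r, b) = 42 (Y(r, b) = -6 + 48 = 42)
u(P) = -218 + P
X(g, w) = 42
D = -549808 (D = (-191685 - 358593) + (-218 + 688) = -550278 + 470 = -549808)
sqrt(X(-1753, 830) + D) = sqrt(42 - 549808) = sqrt(-549766) = I*sqrt(549766)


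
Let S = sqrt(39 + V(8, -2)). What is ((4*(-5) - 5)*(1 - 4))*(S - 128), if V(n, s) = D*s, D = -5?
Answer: -9075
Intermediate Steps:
V(n, s) = -5*s
S = 7 (S = sqrt(39 - 5*(-2)) = sqrt(39 + 10) = sqrt(49) = 7)
((4*(-5) - 5)*(1 - 4))*(S - 128) = ((4*(-5) - 5)*(1 - 4))*(7 - 128) = ((-20 - 5)*(-3))*(-121) = -25*(-3)*(-121) = 75*(-121) = -9075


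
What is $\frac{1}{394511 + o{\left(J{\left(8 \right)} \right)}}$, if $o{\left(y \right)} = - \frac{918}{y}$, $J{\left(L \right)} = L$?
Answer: $\frac{4}{1577585} \approx 2.5355 \cdot 10^{-6}$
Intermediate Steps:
$\frac{1}{394511 + o{\left(J{\left(8 \right)} \right)}} = \frac{1}{394511 - \frac{918}{8}} = \frac{1}{394511 - \frac{459}{4}} = \frac{1}{\frac{1577585}{4}} = \frac{4}{1577585}$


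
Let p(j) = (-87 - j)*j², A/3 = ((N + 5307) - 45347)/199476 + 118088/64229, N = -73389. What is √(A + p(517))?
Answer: I*√81793092192217070100322843/711785778 ≈ 12706.0*I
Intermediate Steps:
A = 16270290647/4270714668 (A = 3*(((-73389 + 5307) - 45347)/199476 + 118088/64229) = 3*((-68082 - 45347)*(1/199476) + 118088*(1/64229)) = 3*(-113429*1/199476 + 118088/64229) = 3*(-113429/199476 + 118088/64229) = 3*(16270290647/12812144004) = 16270290647/4270714668 ≈ 3.8097)
p(j) = j²*(-87 - j)
√(A + p(517)) = √(16270290647/4270714668 + 517²*(-87 - 1*517)) = √(16270290647/4270714668 + 267289*(-87 - 517)) = √(16270290647/4270714668 + 267289*(-604)) = √(16270290647/4270714668 - 161442556) = √(-689475075678320761/4270714668) = I*√81793092192217070100322843/711785778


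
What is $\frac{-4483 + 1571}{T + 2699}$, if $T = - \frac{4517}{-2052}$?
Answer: $- \frac{5975424}{5542865} \approx -1.078$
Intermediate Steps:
$T = \frac{4517}{2052}$ ($T = \left(-4517\right) \left(- \frac{1}{2052}\right) = \frac{4517}{2052} \approx 2.2013$)
$\frac{-4483 + 1571}{T + 2699} = \frac{-4483 + 1571}{\frac{4517}{2052} + 2699} = - \frac{2912}{\frac{5542865}{2052}} = \left(-2912\right) \frac{2052}{5542865} = - \frac{5975424}{5542865}$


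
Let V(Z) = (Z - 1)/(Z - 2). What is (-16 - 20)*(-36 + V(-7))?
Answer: 1264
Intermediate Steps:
V(Z) = (-1 + Z)/(-2 + Z)
(-16 - 20)*(-36 + V(-7)) = (-16 - 20)*(-36 + (-1 - 7)/(-2 - 7)) = -36*(-36 - 8/(-9)) = -36*(-36 - 1/9*(-8)) = -36*(-36 + 8/9) = -36*(-316/9) = 1264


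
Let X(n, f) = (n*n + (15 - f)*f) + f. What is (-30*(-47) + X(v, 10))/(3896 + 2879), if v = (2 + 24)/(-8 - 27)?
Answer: 1801426/8299375 ≈ 0.21706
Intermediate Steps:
v = -26/35 (v = 26/(-35) = 26*(-1/35) = -26/35 ≈ -0.74286)
X(n, f) = f + n² + f*(15 - f) (X(n, f) = (n² + f*(15 - f)) + f = f + n² + f*(15 - f))
(-30*(-47) + X(v, 10))/(3896 + 2879) = (-30*(-47) + ((-26/35)² - 1*10² + 16*10))/(3896 + 2879) = (1410 + (676/1225 - 1*100 + 160))/6775 = (1410 + (676/1225 - 100 + 160))*(1/6775) = (1410 + 74176/1225)*(1/6775) = (1801426/1225)*(1/6775) = 1801426/8299375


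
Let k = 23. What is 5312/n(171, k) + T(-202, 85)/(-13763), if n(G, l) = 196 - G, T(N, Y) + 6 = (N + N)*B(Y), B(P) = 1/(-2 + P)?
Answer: 6068074198/28558225 ≈ 212.48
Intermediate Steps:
T(N, Y) = -6 + 2*N/(-2 + Y) (T(N, Y) = -6 + (N + N)/(-2 + Y) = -6 + (2*N)/(-2 + Y) = -6 + 2*N/(-2 + Y))
5312/n(171, k) + T(-202, 85)/(-13763) = 5312/(196 - 1*171) + (2*(6 - 202 - 3*85)/(-2 + 85))/(-13763) = 5312/(196 - 171) + (2*(6 - 202 - 255)/83)*(-1/13763) = 5312/25 + (2*(1/83)*(-451))*(-1/13763) = 5312*(1/25) - 902/83*(-1/13763) = 5312/25 + 902/1142329 = 6068074198/28558225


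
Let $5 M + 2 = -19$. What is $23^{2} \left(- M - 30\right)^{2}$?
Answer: $\frac{8803089}{25} \approx 3.5212 \cdot 10^{5}$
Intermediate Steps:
$M = - \frac{21}{5}$ ($M = - \frac{2}{5} + \frac{1}{5} \left(-19\right) = - \frac{2}{5} - \frac{19}{5} = - \frac{21}{5} \approx -4.2$)
$23^{2} \left(- M - 30\right)^{2} = 23^{2} \left(\left(-1\right) \left(- \frac{21}{5}\right) - 30\right)^{2} = 529 \left(\frac{21}{5} - 30\right)^{2} = 529 \left(- \frac{129}{5}\right)^{2} = 529 \cdot \frac{16641}{25} = \frac{8803089}{25}$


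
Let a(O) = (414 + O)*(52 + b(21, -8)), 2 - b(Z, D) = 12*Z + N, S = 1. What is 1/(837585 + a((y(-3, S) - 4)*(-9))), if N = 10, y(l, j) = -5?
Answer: 1/734625 ≈ 1.3612e-6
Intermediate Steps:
b(Z, D) = -8 - 12*Z (b(Z, D) = 2 - (12*Z + 10) = 2 - (10 + 12*Z) = 2 + (-10 - 12*Z) = -8 - 12*Z)
a(O) = -86112 - 208*O (a(O) = (414 + O)*(52 + (-8 - 12*21)) = (414 + O)*(52 + (-8 - 252)) = (414 + O)*(52 - 260) = (414 + O)*(-208) = -86112 - 208*O)
1/(837585 + a((y(-3, S) - 4)*(-9))) = 1/(837585 + (-86112 - 208*(-5 - 4)*(-9))) = 1/(837585 + (-86112 - (-1872)*(-9))) = 1/(837585 + (-86112 - 208*81)) = 1/(837585 + (-86112 - 16848)) = 1/(837585 - 102960) = 1/734625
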